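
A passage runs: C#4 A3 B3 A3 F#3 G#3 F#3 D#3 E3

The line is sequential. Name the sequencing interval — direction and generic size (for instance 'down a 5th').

down a 3rd

The 3-note cells begin on C#4, A3, F#3 — each down a 3rd from the last.
C#4 to A3 is down a 3rd.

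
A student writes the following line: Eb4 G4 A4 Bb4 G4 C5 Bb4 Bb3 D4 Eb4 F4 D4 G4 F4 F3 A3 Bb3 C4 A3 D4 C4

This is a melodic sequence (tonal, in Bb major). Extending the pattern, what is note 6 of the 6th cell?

The unit is 7 notes. Position-6 pitches of the 3 shown cells: C5, G4, D4.
Each moves down a 4th. Continuing: A3 → Eb3 → Bb2.

Bb2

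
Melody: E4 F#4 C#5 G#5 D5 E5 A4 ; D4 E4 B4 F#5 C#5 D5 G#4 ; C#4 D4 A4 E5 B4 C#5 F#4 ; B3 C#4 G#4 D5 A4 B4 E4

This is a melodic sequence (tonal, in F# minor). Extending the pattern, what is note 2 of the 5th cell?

B3

The unit is 7 notes. Position-2 pitches of the 4 shown cells: F#4, E4, D4, C#4.
One more down a 2nd gives B3.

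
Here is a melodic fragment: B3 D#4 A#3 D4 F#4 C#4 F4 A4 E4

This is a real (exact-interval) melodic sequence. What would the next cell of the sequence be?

Ab4 C5 G4

The 3-note cells begin on B3, D4, F4 — each up a 3rd from the last.
Statement 4 starts on Ab4 and keeps the same exact contour: Ab4 C5 G4.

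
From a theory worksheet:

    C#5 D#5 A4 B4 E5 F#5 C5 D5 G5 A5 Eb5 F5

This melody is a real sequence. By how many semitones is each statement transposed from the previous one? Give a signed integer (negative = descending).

3

With a 4-note motive the entries are C#5, E5, G5, each up a 3rd from the previous.
C#5→E5 is 76 − 73 = 3 semitones.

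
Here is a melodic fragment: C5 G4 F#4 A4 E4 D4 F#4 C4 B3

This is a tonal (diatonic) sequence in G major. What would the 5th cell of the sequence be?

B3 F#3 E3

The 3-note cells begin on C5, A4, F#4 — each down a 3rd from the last.
Carrying on: D4 → B3.
Statement 5 starts on B3 and keeps the same diatonic contour: B3 F#3 E3.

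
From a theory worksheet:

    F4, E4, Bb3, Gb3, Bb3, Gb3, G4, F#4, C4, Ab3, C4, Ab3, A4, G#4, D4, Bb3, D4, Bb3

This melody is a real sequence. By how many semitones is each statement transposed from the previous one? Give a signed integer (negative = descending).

Taking 6-note groups, the heads are F4, G4, A4: the pattern moves up a 2nd.
Counting half-steps from F4 to G4: 2.

2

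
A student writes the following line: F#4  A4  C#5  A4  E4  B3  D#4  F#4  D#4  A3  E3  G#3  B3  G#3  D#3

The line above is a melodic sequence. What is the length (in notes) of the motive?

15 notes total. Splitting into 3 groups of 5:
F#4 A4 C#5 A4 E4 | B3 D#4 F#4 D#4 A3 | E3 G#3 B3 G#3 D#3
Every group is a transposition down a 5th of the one before; no shorter unit works.

5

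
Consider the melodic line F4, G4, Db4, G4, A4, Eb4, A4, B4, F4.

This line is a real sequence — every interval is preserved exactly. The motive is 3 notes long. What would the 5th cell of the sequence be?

C#5 D#5 A4

Taking 3-note groups, the heads are F4, G4, A4: the pattern moves up a 2nd.
Carrying on: B4 → C#5.
Statement 5 starts on C#5 and keeps the same exact contour: C#5 D#5 A4.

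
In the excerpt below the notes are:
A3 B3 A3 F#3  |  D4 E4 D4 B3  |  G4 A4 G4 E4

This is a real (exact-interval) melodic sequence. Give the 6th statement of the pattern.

Taking 4-note groups, the heads are A3, D4, G4: the pattern moves up a 4th.
Continuing the starts: C5 → F5 → Bb5.
Statement 6 starts on Bb5 and keeps the same exact contour: Bb5 C6 Bb5 G5.

Bb5 C6 Bb5 G5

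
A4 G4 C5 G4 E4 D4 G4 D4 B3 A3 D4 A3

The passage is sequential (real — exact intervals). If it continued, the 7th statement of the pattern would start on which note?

Taking 4-note groups, the heads are A4, E4, B3: the pattern moves down a 4th.
Extending the heads down a 4th: F#3 → C#3 → G#2 → D#2.

D#2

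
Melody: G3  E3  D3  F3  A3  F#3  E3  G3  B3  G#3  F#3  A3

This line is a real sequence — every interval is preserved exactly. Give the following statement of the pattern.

C#4 A#3 G#3 B3

Taking 4-note groups, the heads are G3, A3, B3: the pattern moves up a 2nd.
So cell 4 is C#4 A#3 G#3 B3.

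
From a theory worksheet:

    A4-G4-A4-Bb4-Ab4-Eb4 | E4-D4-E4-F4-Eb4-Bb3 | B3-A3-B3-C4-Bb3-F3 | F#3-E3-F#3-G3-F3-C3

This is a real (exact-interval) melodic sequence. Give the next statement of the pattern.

Unit = 6 notes; the statements start on A4, E4, B3, F#3, moving down a 4th each time.
So cell 5 is C#3 B2 C#3 D3 C3 G2.

C#3 B2 C#3 D3 C3 G2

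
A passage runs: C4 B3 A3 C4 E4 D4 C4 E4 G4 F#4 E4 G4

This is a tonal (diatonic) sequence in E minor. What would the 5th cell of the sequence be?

The 4-note cells begin on C4, E4, G4 — each up a 3rd from the last.
Carrying on: B4 → D5.
From D5 the diatonic shape gives D5 C5 B4 D5.

D5 C5 B4 D5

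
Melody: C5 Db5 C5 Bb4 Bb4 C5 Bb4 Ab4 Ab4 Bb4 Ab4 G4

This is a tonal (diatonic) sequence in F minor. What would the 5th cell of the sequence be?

F4 G4 F4 Eb4

Unit = 4 notes; the statements start on C5, Bb4, Ab4, moving down a 2nd each time.
Extending down a 2nd: G4 → F4.
From F4 the diatonic shape gives F4 G4 F4 Eb4.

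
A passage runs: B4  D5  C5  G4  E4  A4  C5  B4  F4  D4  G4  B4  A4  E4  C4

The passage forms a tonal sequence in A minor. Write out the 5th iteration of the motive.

Taking 5-note groups, the heads are B4, A4, G4: the pattern moves down a 2nd.
Continuing the starts: F4 → E4.
From E4 the diatonic shape gives E4 G4 F4 C4 A3.

E4 G4 F4 C4 A3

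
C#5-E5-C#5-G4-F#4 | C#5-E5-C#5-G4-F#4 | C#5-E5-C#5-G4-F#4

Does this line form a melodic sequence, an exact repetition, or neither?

Each 5-note cell is identical (C#5 E5 C#5 G4 F#4), restated at the same pitch.

repetition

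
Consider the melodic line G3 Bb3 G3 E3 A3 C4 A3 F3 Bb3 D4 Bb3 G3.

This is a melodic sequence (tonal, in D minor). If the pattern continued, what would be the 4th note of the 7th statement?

D4

The unit is 4 notes. Position-4 pitches of the 3 shown cells: E3, F3, G3.
Each moves up a 2nd. Continuing: A3 → Bb3 → C4 → D4.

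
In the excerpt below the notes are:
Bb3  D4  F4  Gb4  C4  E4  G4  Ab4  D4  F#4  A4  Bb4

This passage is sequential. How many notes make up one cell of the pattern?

4

Try groups of 4 (3 cells in 12 notes):
Bb3 D4 F4 Gb4 | C4 E4 G4 Ab4 | D4 F#4 A4 Bb4
That's a consistent up a 2nd shift per cell, and no other grouping gives one.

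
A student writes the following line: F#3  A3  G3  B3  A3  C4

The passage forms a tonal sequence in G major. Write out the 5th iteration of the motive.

The 2-note cells begin on F#3, G3, A3 — each up a 2nd from the last.
Carrying on: B3 → C4.
From C4 the diatonic shape gives C4 E4.

C4 E4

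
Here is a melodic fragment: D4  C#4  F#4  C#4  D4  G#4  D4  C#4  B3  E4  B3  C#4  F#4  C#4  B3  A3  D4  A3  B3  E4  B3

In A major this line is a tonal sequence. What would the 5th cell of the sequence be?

Taking 7-note groups, the heads are D4, C#4, B3: the pattern moves down a 2nd.
Carrying on: A3 → G#3.
So cell 5 is G#3 F#3 B3 F#3 G#3 C#4 G#3.

G#3 F#3 B3 F#3 G#3 C#4 G#3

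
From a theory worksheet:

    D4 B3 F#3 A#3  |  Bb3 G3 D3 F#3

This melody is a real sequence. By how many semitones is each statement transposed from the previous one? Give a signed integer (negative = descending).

-4

The 4-note cells begin on D4, Bb3 — each down a 3rd from the last.
D4→Bb3 is 58 − 62 = -4 semitones.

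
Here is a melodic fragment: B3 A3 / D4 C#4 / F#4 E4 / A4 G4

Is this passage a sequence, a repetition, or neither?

Each 2-note cell is the previous one transposed up a 3rd.

sequence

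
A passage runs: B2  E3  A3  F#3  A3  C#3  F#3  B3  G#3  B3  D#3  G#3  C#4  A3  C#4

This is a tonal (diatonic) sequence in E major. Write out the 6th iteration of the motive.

G#3 C#4 F#4 D#4 F#4

With a 5-note motive the entries are B2, C#3, D#3, each up a 2nd from the previous.
Continuing the starts: E3 → F#3 → G#3.
So cell 6 is G#3 C#4 F#4 D#4 F#4.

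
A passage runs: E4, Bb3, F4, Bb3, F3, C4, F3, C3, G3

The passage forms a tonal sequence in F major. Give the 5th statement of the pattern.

G2 D2 A2

The 3-note cells begin on E4, Bb3, F3 — each down a 4th from the last.
Carrying on: C3 → G2.
From G2 the diatonic shape gives G2 D2 A2.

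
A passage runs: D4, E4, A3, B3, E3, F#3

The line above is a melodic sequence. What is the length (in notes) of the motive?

2

6 notes total. Splitting into 3 groups of 2:
D4 E4 | A3 B3 | E3 F#3
That's a consistent down a 4th shift per cell, and no other grouping gives one.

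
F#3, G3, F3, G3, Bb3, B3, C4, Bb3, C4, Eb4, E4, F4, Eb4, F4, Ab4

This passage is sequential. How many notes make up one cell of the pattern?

There are 15 notes; a 5-note unit gives 3 cells:
F#3 G3 F3 G3 Bb3 | B3 C4 Bb3 C4 Eb4 | E4 F4 Eb4 F4 Ab4
Every group is a transposition up a 4th of the one before; no shorter unit works.

5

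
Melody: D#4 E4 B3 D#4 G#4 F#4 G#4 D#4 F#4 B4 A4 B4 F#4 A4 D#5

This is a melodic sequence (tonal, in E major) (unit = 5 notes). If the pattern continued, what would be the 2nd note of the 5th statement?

Grouping in 5s, the 2nd note of each cell is E4, G#4, B4.
Carrying that up a 3rd forward: D#5 → F#5.

F#5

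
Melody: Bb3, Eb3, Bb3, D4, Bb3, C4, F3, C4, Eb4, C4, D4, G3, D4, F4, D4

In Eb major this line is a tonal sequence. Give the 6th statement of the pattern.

G4 C4 G4 Bb4 G4

The 5-note cells begin on Bb3, C4, D4 — each up a 2nd from the last.
Carrying on: Eb4 → F4 → G4.
From G4 the diatonic shape gives G4 C4 G4 Bb4 G4.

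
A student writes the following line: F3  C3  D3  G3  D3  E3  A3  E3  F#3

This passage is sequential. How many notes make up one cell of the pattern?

Try groups of 3 (3 cells in 9 notes):
F3 C3 D3 | G3 D3 E3 | A3 E3 F#3
Every group is a transposition up a 2nd of the one before; no shorter unit works.

3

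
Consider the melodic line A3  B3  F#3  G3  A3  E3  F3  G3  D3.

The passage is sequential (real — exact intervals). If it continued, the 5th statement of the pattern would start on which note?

Db3

Taking 3-note groups, the heads are A3, G3, F3: the pattern moves down a 2nd.
Extending the heads down a 2nd: Eb3 → Db3.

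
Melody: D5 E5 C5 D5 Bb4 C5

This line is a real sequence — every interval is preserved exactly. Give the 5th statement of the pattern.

Gb4 Ab4

Unit = 2 notes; the statements start on D5, C5, Bb4, moving down a 2nd each time.
Carrying on: Ab4 → Gb4.
From Gb4 the exact shape gives Gb4 Ab4.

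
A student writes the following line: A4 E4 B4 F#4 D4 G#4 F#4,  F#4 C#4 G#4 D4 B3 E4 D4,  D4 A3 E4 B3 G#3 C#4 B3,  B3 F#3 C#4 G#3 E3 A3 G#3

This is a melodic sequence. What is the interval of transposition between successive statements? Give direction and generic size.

Taking 7-note groups, the heads are A4, F#4, D4, B3: the pattern moves down a 3rd.
A4 to F#4 is down a 3rd.

down a 3rd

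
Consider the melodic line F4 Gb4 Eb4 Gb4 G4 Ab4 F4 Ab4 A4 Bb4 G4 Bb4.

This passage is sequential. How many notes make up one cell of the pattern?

4

There are 12 notes; a 4-note unit gives 3 cells:
F4 Gb4 Eb4 Gb4 | G4 Ab4 F4 Ab4 | A4 Bb4 G4 Bb4
Every group is a transposition up a 2nd of the one before; no shorter unit works.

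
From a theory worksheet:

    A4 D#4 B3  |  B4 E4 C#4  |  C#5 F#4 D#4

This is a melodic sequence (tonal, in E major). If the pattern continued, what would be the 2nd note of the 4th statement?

G#4

The unit is 3 notes. Position-2 pitches of the 3 shown cells: D#4, E4, F#4.
From F#4, up a 2nd gives G#4.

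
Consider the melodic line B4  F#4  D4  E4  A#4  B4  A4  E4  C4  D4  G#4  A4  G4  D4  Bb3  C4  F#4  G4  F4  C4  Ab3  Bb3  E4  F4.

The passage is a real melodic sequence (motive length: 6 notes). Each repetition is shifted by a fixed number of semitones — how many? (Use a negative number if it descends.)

-2

Taking 6-note groups, the heads are B4, A4, G4, F4: the pattern moves down a 2nd.
Counting half-steps from B4 to A4: -2.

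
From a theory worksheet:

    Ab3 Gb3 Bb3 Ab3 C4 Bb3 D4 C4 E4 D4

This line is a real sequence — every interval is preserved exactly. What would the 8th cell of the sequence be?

A#4 G#4

With a 2-note motive the entries are Ab3, Bb3, C4, D4, E4, each up a 2nd from the previous.
Continuing the starts: F#4 → G#4 → A#4.
Statement 8 starts on A#4 and keeps the same exact contour: A#4 G#4.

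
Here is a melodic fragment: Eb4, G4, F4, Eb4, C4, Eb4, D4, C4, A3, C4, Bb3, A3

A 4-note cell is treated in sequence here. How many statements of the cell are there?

3

12 notes in groups of 4 gives 12/4 = 3 statements.
Starts: Eb4, C4, A3 — each down a 3rd.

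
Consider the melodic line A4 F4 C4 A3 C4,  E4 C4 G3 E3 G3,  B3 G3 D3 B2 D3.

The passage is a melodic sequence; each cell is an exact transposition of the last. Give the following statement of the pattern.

Taking 5-note groups, the heads are A4, E4, B3: the pattern moves down a 4th.
Statement 4 starts on F#3 and keeps the same exact contour: F#3 D3 A2 F#2 A2.

F#3 D3 A2 F#2 A2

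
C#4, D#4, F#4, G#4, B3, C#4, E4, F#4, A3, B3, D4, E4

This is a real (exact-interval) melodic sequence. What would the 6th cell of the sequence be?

Eb3 F3 Ab3 Bb3

Taking 4-note groups, the heads are C#4, B3, A3: the pattern moves down a 2nd.
Carrying on: G3 → F3 → Eb3.
Statement 6 starts on Eb3 and keeps the same exact contour: Eb3 F3 Ab3 Bb3.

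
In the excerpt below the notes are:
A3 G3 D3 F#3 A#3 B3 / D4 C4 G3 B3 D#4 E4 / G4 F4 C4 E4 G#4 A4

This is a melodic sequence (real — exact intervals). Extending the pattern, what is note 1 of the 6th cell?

Bb5

The unit is 6 notes. Position-1 pitches of the 3 shown cells: A3, D4, G4.
Each moves up a 4th. Continuing: C5 → F5 → Bb5.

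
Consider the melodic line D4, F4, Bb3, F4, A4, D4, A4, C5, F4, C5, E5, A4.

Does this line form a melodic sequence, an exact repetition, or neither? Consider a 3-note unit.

Each 3-note cell is the previous one transposed up a 3rd.

sequence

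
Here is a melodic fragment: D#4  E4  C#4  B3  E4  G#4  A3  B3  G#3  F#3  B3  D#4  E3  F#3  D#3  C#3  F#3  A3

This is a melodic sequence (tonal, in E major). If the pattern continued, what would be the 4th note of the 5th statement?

D#2

With 6-note cells, note 4 of each statement runs B3, F#3, C#3.
Carrying that down a 4th forward: G#2 → D#2.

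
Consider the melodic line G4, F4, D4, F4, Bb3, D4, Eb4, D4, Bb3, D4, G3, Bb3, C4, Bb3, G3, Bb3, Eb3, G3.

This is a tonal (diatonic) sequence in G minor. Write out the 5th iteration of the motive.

F3 Eb3 C3 Eb3 A2 C3

The 6-note cells begin on G4, Eb4, C4 — each down a 3rd from the last.
Continuing the starts: A3 → F3.
So cell 5 is F3 Eb3 C3 Eb3 A2 C3.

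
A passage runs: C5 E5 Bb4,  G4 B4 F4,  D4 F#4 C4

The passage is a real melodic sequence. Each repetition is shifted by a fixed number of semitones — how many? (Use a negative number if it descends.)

The 3-note cells begin on C5, G4, D4 — each down a 4th from the last.
C5 to G4 spans -5 semitones.

-5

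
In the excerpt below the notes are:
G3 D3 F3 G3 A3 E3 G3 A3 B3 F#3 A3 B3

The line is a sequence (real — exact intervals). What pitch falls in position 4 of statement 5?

Grouping in 4s, the 4th note of each cell is G3, A3, B3.
Extending up a 2nd: C#4 → D#4.

D#4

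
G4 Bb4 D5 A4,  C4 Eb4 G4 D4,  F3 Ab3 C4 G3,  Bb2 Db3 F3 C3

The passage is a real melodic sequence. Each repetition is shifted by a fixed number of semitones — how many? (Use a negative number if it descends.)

-7

Unit = 4 notes; the statements start on G4, C4, F3, Bb2, moving down a 5th each time.
Counting half-steps from G4 to C4: -7.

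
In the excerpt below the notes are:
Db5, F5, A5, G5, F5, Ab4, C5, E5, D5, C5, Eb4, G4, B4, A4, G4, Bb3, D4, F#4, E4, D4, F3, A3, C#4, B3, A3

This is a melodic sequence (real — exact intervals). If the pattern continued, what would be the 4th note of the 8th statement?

G#2

Grouping in 5s, the 4th note of each cell is G5, D5, A4, E4, B3.
Extending down a 4th: F#3 → C#3 → G#2.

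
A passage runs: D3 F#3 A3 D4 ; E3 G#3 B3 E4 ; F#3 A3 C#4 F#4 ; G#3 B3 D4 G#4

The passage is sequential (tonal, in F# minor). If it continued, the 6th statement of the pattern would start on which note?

B3

With a 4-note motive the entries are D3, E3, F#3, G#3, each up a 2nd from the previous.
Continuing: A3 → B3. Statement 6 starts on B3.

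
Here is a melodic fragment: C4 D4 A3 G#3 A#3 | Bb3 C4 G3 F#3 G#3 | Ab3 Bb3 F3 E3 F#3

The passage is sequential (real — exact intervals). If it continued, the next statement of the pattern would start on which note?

With a 5-note motive the entries are C4, Bb3, Ab3, each down a 2nd from the previous.
One more step down a 2nd gives Gb3.

Gb3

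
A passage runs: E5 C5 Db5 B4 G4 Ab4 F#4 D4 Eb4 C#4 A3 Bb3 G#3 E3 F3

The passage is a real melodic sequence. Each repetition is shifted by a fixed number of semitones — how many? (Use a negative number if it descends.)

-5

With a 3-note motive the entries are E5, B4, F#4, C#4, G#3, each down a 4th from the previous.
E5 to B4 spans -5 semitones.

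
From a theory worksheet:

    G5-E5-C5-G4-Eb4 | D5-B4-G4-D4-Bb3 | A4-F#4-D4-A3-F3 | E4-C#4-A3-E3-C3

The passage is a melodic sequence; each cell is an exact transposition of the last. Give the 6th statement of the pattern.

F#3 D#3 B2 F#2 D2

Unit = 5 notes; the statements start on G5, D5, A4, E4, moving down a 4th each time.
Extending down a 4th: B3 → F#3.
Statement 6 starts on F#3 and keeps the same exact contour: F#3 D#3 B2 F#2 D2.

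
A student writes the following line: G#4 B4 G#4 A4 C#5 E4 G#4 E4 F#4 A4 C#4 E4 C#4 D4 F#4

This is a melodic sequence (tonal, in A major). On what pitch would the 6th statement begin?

Unit = 5 notes; the statements start on G#4, E4, C#4, moving down a 3rd each time.
Extending the heads down a 3rd: A3 → F#3 → D3.

D3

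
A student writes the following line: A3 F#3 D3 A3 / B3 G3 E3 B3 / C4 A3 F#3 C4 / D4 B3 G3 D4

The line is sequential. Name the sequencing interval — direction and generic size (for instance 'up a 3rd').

The 4-note cells begin on A3, B3, C4, D4 — each up a 2nd from the last.
A3 to B3 is up a 2nd.

up a 2nd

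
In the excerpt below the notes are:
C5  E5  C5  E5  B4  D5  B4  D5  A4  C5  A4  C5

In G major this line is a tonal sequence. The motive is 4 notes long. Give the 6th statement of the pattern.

Unit = 4 notes; the statements start on C5, B4, A4, moving down a 2nd each time.
Continuing the starts: G4 → F#4 → E4.
From E4 the diatonic shape gives E4 G4 E4 G4.

E4 G4 E4 G4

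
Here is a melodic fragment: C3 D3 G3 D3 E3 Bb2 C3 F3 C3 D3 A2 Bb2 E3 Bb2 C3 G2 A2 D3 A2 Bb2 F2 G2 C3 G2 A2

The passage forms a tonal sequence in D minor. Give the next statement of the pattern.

Taking 5-note groups, the heads are C3, Bb2, A2, G2, F2: the pattern moves down a 2nd.
From E2 the diatonic shape gives E2 F2 Bb2 F2 G2.

E2 F2 Bb2 F2 G2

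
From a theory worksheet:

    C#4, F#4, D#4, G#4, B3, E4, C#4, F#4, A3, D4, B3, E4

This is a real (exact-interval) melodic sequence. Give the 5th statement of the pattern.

With a 4-note motive the entries are C#4, B3, A3, each down a 2nd from the previous.
Carrying on: G3 → F3.
From F3 the exact shape gives F3 Bb3 G3 C4.

F3 Bb3 G3 C4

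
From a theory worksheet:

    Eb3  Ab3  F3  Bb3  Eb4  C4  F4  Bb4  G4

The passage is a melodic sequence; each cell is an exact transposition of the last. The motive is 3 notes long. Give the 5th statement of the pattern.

G5 C6 A5

The 3-note cells begin on Eb3, Bb3, F4 — each up a 5th from the last.
Continuing the starts: C5 → G5.
Statement 5 starts on G5 and keeps the same exact contour: G5 C6 A5.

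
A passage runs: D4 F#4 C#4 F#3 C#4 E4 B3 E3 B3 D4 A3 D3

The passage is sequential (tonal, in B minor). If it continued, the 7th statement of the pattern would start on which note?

E3

The 4-note cells begin on D4, C#4, B3 — each down a 2nd from the last.
Continuing: A3 → G3 → F#3 → E3. Statement 7 starts on E3.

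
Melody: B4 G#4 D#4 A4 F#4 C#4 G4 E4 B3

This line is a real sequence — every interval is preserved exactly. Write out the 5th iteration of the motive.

Eb4 C4 G3

With a 3-note motive the entries are B4, A4, G4, each down a 2nd from the previous.
Continuing the starts: F4 → Eb4.
So cell 5 is Eb4 C4 G3.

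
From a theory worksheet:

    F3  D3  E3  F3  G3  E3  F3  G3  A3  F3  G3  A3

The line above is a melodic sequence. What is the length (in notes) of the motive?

4

There are 12 notes; a 4-note unit gives 3 cells:
F3 D3 E3 F3 | G3 E3 F3 G3 | A3 F3 G3 A3
Every group is a transposition up a 2nd of the one before; no shorter unit works.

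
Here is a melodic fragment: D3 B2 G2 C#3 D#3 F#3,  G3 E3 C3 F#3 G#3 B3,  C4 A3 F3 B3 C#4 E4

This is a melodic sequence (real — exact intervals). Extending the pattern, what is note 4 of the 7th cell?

With 6-note cells, note 4 of each statement runs C#3, F#3, B3.
Carrying that up a 4th forward: E4 → A4 → D5 → G5.

G5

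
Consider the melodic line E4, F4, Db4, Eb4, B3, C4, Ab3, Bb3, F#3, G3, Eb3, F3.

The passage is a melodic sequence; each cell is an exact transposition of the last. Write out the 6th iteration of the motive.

D#2 E2 C2 D2

With a 4-note motive the entries are E4, B3, F#3, each down a 4th from the previous.
Carrying on: C#3 → G#2 → D#2.
So cell 6 is D#2 E2 C2 D2.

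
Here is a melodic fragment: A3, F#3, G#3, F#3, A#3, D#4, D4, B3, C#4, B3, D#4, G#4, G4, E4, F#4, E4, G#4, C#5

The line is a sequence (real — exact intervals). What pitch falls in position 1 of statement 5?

The unit is 6 notes. Position-1 pitches of the 3 shown cells: A3, D4, G4.
Extending up a 4th: C5 → F5.

F5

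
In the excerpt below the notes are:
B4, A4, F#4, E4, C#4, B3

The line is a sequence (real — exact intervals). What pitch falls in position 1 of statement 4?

G#3

Grouping in 2s, the 1st note of each cell is B4, F#4, C#4.
One more down a 4th gives G#3.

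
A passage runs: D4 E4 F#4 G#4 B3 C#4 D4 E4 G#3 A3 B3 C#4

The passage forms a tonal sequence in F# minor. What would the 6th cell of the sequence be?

A2 B2 C#3 D3

With a 4-note motive the entries are D4, B3, G#3, each down a 3rd from the previous.
Extending down a 3rd: E3 → C#3 → A2.
So cell 6 is A2 B2 C#3 D3.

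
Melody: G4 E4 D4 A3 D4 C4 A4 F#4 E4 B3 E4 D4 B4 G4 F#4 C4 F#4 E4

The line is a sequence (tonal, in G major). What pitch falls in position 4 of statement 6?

F#4

Grouping in 6s, the 4th note of each cell is A3, B3, C4.
Each moves up a 2nd. Continuing: D4 → E4 → F#4.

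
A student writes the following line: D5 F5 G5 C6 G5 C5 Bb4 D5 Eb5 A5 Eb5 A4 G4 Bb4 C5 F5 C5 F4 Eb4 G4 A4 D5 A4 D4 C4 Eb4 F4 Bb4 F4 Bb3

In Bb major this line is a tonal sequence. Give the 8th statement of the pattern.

The 6-note cells begin on D5, Bb4, G4, Eb4, C4 — each down a 3rd from the last.
Extending down a 3rd: A3 → F3 → D3.
So cell 8 is D3 F3 G3 C4 G3 C3.

D3 F3 G3 C4 G3 C3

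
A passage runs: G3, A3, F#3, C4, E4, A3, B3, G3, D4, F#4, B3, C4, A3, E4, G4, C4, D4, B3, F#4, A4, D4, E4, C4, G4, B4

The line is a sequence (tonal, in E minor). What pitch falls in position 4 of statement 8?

Grouping in 5s, the 4th note of each cell is C4, D4, E4, F#4, G4.
Extending up a 2nd: A4 → B4 → C5.

C5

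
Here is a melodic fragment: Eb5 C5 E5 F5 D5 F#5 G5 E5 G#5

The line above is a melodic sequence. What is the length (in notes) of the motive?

There are 9 notes; a 3-note unit gives 3 cells:
Eb5 C5 E5 | F5 D5 F#5 | G5 E5 G#5
Each cell is the previous one up a 2nd — so the unit is 3 notes.

3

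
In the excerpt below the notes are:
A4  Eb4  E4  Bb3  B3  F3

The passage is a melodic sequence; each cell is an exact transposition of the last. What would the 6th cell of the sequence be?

The 2-note cells begin on A4, E4, B3 — each down a 4th from the last.
Carrying on: F#3 → C#3 → G#2.
From G#2 the exact shape gives G#2 D2.

G#2 D2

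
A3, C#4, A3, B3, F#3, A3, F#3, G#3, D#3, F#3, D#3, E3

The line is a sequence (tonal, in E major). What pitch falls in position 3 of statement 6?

With 4-note cells, note 3 of each statement runs A3, F#3, D#3.
Carrying that down a 3rd forward: B2 → G#2 → E2.

E2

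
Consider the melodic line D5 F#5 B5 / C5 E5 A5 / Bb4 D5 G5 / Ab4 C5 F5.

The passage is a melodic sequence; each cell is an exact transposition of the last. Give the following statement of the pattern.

The 3-note cells begin on D5, C5, Bb4, Ab4 — each down a 2nd from the last.
From Gb4 the exact shape gives Gb4 Bb4 Eb5.

Gb4 Bb4 Eb5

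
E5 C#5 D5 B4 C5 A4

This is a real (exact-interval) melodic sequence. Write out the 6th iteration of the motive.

With a 2-note motive the entries are E5, D5, C5, each down a 2nd from the previous.
Carrying on: Bb4 → Ab4 → Gb4.
From Gb4 the exact shape gives Gb4 Eb4.

Gb4 Eb4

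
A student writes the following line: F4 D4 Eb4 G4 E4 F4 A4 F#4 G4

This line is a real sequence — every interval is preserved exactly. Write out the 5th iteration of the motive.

Taking 3-note groups, the heads are F4, G4, A4: the pattern moves up a 2nd.
Extending up a 2nd: B4 → C#5.
From C#5 the exact shape gives C#5 A#4 B4.

C#5 A#4 B4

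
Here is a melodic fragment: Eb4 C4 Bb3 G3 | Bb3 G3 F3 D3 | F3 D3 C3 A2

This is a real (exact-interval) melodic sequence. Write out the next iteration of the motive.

The 4-note cells begin on Eb4, Bb3, F3 — each down a 4th from the last.
From C3 the exact shape gives C3 A2 G2 E2.

C3 A2 G2 E2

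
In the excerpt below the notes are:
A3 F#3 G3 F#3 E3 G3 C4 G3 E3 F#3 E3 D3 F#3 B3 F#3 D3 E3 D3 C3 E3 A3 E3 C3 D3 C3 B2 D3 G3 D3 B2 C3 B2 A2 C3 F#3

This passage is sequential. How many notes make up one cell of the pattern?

There are 35 notes; a 7-note unit gives 5 cells:
A3 F#3 G3 F#3 E3 G3 C4 | G3 E3 F#3 E3 D3 F#3 B3 | F#3 D3 E3 D3 C3 E3 A3 | E3 C3 D3 C3 B2 D3 G3 | D3 B2 C3 B2 A2 C3 F#3
Every group is a transposition down a 2nd of the one before; no shorter unit works.

7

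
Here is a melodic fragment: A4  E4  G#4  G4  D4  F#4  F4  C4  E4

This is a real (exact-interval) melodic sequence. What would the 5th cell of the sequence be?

Db4 Ab3 C4

Taking 3-note groups, the heads are A4, G4, F4: the pattern moves down a 2nd.
Extending down a 2nd: Eb4 → Db4.
From Db4 the exact shape gives Db4 Ab3 C4.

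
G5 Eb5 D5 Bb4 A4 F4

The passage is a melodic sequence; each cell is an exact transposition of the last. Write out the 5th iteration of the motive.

B3 G3

With a 2-note motive the entries are G5, D5, A4, each down a 4th from the previous.
Continuing the starts: E4 → B3.
Statement 5 starts on B3 and keeps the same exact contour: B3 G3.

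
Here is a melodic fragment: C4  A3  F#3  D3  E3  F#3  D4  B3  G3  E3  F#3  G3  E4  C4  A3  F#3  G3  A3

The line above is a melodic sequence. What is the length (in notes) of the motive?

6

18 notes total. Splitting into 3 groups of 6:
C4 A3 F#3 D3 E3 F#3 | D4 B3 G3 E3 F#3 G3 | E4 C4 A3 F#3 G3 A3
That's a consistent up a 2nd shift per cell, and no other grouping gives one.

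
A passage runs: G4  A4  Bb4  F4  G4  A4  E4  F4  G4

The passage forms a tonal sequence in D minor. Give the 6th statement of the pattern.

With a 3-note motive the entries are G4, F4, E4, each down a 2nd from the previous.
Continuing the starts: D4 → C4 → Bb3.
So cell 6 is Bb3 C4 D4.

Bb3 C4 D4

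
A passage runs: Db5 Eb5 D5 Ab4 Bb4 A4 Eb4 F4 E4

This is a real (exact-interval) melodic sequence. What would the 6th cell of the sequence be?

Taking 3-note groups, the heads are Db5, Ab4, Eb4: the pattern moves down a 4th.
Carrying on: Bb3 → F3 → C3.
Statement 6 starts on C3 and keeps the same exact contour: C3 D3 C#3.

C3 D3 C#3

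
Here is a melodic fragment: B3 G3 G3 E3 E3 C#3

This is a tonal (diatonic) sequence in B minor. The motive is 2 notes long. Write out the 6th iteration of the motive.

F#2 D2

The 2-note cells begin on B3, G3, E3 — each down a 3rd from the last.
Continuing the starts: C#3 → A2 → F#2.
From F#2 the diatonic shape gives F#2 D2.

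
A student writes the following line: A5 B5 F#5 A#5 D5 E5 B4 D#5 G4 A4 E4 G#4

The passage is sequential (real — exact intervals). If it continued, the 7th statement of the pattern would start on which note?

Eb2

The 4-note cells begin on A5, D5, G4 — each down a 5th from the last.
Continuing: C4 → F3 → Bb2 → Eb2. Statement 7 starts on Eb2.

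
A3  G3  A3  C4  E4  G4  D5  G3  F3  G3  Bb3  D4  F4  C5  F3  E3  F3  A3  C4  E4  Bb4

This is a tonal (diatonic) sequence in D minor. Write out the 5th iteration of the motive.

D3 C3 D3 F3 A3 C4 G4

Taking 7-note groups, the heads are A3, G3, F3: the pattern moves down a 2nd.
Extending down a 2nd: E3 → D3.
Statement 5 starts on D3 and keeps the same diatonic contour: D3 C3 D3 F3 A3 C4 G4.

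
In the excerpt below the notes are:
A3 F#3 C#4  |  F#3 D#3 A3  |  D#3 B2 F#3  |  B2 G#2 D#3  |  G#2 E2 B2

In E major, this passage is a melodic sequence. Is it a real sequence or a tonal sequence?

Every note is diatonic to E major.
Cell 1 has +7 semitones from note 2 to 3, but cell 2 has +6 — the interval quality changes while the contour stays the same, which is the hallmark of a tonal sequence.

tonal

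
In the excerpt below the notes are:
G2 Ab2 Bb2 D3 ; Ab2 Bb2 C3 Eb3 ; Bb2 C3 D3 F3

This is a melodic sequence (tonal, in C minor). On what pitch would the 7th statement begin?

F3

Unit = 4 notes; the statements start on G2, Ab2, Bb2, moving up a 2nd each time.
Extending the heads up a 2nd: C3 → D3 → Eb3 → F3.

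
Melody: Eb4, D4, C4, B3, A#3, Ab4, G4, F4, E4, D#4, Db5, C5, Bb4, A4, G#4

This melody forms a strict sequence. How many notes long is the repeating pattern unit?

5

15 notes total. Splitting into 3 groups of 5:
Eb4 D4 C4 B3 A#3 | Ab4 G4 F4 E4 D#4 | Db5 C5 Bb4 A4 G#4
That's a consistent up a 4th shift per cell, and no other grouping gives one.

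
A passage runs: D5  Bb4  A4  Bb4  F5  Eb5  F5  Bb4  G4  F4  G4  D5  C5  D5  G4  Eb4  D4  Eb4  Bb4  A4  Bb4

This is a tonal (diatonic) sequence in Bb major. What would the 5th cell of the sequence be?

C4 A3 G3 A3 Eb4 D4 Eb4

The 7-note cells begin on D5, Bb4, G4 — each down a 3rd from the last.
Continuing the starts: Eb4 → C4.
So cell 5 is C4 A3 G3 A3 Eb4 D4 Eb4.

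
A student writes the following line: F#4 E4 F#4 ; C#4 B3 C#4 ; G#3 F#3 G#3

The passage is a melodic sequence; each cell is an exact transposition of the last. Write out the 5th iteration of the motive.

A#2 G#2 A#2

With a 3-note motive the entries are F#4, C#4, G#3, each down a 4th from the previous.
Extending down a 4th: D#3 → A#2.
So cell 5 is A#2 G#2 A#2.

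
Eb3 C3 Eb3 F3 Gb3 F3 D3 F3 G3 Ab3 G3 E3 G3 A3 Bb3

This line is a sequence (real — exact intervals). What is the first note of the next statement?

Taking 5-note groups, the heads are Eb3, F3, G3: the pattern moves up a 2nd.
The next head, up a 2nd from G3, is A3.

A3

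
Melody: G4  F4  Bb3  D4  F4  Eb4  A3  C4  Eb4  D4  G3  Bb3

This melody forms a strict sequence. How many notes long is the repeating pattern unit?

12 notes total. Splitting into 3 groups of 4:
G4 F4 Bb3 D4 | F4 Eb4 A3 C4 | Eb4 D4 G3 Bb3
Each cell is the previous one down a 2nd — so the unit is 4 notes.

4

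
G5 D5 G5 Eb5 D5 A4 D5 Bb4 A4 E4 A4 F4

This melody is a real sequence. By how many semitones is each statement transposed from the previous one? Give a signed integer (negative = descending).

-5

The 4-note cells begin on G5, D5, A4 — each down a 4th from the last.
G5 to D5 spans -5 semitones.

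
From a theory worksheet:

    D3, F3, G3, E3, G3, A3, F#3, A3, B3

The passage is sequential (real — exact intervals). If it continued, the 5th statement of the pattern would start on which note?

A#3

With a 3-note motive the entries are D3, E3, F#3, each up a 2nd from the previous.
Extending the heads up a 2nd: G#3 → A#3.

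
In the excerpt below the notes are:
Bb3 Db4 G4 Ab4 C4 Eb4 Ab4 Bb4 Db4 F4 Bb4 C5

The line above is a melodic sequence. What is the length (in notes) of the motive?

Try groups of 4 (3 cells in 12 notes):
Bb3 Db4 G4 Ab4 | C4 Eb4 Ab4 Bb4 | Db4 F4 Bb4 C5
Every group is a transposition up a 2nd of the one before; no shorter unit works.

4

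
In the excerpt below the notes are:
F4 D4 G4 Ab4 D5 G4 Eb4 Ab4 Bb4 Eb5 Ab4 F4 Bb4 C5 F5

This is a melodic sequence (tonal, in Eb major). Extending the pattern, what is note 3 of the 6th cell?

With 5-note cells, note 3 of each statement runs G4, Ab4, Bb4.
Extending up a 2nd: C5 → D5 → Eb5.

Eb5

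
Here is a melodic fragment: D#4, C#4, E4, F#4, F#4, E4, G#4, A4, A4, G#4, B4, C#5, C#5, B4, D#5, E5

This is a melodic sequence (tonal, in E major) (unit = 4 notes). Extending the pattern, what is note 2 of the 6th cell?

With 4-note cells, note 2 of each statement runs C#4, E4, G#4, B4.
Extending up a 3rd: D#5 → F#5.

F#5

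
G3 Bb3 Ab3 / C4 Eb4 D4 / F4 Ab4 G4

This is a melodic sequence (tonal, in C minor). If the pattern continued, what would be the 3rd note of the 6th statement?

The unit is 3 notes. Position-3 pitches of the 3 shown cells: Ab3, D4, G4.
Extending up a 4th: C5 → F5 → Bb5.

Bb5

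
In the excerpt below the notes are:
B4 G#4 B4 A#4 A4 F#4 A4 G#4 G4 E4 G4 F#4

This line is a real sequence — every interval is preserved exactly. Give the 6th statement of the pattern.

Db4 Bb3 Db4 C4

The 4-note cells begin on B4, A4, G4 — each down a 2nd from the last.
Carrying on: F4 → Eb4 → Db4.
Statement 6 starts on Db4 and keeps the same exact contour: Db4 Bb3 Db4 C4.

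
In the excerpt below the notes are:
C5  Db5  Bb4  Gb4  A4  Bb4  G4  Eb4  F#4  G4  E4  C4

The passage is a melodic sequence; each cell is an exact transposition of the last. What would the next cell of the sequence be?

D#4 E4 C#4 A3

Taking 4-note groups, the heads are C5, A4, F#4: the pattern moves down a 3rd.
Statement 4 starts on D#4 and keeps the same exact contour: D#4 E4 C#4 A3.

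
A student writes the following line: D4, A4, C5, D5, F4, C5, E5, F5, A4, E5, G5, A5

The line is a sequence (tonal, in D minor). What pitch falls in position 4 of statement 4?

C6

The unit is 4 notes. Position-4 pitches of the 3 shown cells: D5, F5, A5.
Each moves up a 3rd; the next is C6.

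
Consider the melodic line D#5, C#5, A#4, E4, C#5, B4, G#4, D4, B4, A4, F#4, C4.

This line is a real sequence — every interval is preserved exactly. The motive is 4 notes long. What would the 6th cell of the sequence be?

F4 Eb4 C4 Gb3

Taking 4-note groups, the heads are D#5, C#5, B4: the pattern moves down a 2nd.
Extending down a 2nd: A4 → G4 → F4.
Statement 6 starts on F4 and keeps the same exact contour: F4 Eb4 C4 Gb3.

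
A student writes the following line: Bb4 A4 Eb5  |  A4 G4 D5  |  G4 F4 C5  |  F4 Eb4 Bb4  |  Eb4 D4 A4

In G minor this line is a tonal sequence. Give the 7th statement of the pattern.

C4 Bb3 F4

With a 3-note motive the entries are Bb4, A4, G4, F4, Eb4, each down a 2nd from the previous.
Extending down a 2nd: D4 → C4.
From C4 the diatonic shape gives C4 Bb3 F4.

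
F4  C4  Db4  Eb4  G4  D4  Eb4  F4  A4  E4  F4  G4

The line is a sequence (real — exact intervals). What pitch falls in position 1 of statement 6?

The unit is 4 notes. Position-1 pitches of the 3 shown cells: F4, G4, A4.
Each moves up a 2nd. Continuing: B4 → C#5 → D#5.

D#5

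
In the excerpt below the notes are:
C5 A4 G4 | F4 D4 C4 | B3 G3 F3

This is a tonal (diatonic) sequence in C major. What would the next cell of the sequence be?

Unit = 3 notes; the statements start on C5, F4, B3, moving down a 5th each time.
Statement 4 starts on E3 and keeps the same diatonic contour: E3 C3 B2.

E3 C3 B2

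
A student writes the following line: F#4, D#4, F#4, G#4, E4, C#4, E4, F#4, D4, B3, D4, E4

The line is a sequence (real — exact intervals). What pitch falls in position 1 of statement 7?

The unit is 4 notes. Position-1 pitches of the 3 shown cells: F#4, E4, D4.
Extending down a 2nd: C4 → Bb3 → Ab3 → Gb3.

Gb3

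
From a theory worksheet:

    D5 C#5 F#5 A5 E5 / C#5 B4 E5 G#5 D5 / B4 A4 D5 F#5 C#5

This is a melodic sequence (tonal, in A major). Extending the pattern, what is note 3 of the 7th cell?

G#4

The unit is 5 notes. Position-3 pitches of the 3 shown cells: F#5, E5, D5.
Each moves down a 2nd. Continuing: C#5 → B4 → A4 → G#4.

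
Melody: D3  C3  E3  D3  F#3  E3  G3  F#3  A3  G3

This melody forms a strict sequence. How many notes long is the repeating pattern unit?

2

10 notes total. Splitting into 5 groups of 2:
D3 C3 | E3 D3 | F#3 E3 | G3 F#3 | A3 G3
That's a consistent up a 2nd shift per cell, and no other grouping gives one.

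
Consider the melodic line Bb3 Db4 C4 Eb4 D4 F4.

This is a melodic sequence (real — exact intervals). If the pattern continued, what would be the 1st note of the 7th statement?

The unit is 2 notes. Position-1 pitches of the 3 shown cells: Bb3, C4, D4.
Each moves up a 2nd. Continuing: E4 → F#4 → G#4 → A#4.

A#4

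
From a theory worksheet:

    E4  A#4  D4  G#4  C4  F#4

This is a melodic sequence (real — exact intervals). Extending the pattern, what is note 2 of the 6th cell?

The unit is 2 notes. Position-2 pitches of the 3 shown cells: A#4, G#4, F#4.
Carrying that down a 2nd forward: E4 → D4 → C4.

C4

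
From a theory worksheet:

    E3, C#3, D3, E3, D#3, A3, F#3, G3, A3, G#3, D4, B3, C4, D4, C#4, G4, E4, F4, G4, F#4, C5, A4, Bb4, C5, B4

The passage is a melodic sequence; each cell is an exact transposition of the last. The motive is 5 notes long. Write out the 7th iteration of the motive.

With a 5-note motive the entries are E3, A3, D4, G4, C5, each up a 4th from the previous.
Carrying on: F5 → Bb5.
So cell 7 is Bb5 G5 Ab5 Bb5 A5.

Bb5 G5 Ab5 Bb5 A5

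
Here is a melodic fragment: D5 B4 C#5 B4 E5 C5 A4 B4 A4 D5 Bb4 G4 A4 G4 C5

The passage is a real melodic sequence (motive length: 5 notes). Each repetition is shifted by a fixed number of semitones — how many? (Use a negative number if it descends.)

-2

The 5-note cells begin on D5, C5, Bb4 — each down a 2nd from the last.
D5 to C5 spans -2 semitones.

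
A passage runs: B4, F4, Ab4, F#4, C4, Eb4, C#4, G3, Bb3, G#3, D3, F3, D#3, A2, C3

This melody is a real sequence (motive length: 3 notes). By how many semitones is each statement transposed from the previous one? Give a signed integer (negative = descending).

With a 3-note motive the entries are B4, F#4, C#4, G#3, D#3, each down a 4th from the previous.
B4 to F#4 spans -5 semitones.

-5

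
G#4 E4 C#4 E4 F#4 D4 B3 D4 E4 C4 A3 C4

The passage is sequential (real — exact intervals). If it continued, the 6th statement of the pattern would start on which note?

Taking 4-note groups, the heads are G#4, F#4, E4: the pattern moves down a 2nd.
Continuing: D4 → C4 → Bb3. Statement 6 starts on Bb3.

Bb3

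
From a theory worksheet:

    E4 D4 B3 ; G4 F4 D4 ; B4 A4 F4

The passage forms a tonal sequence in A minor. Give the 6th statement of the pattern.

Unit = 3 notes; the statements start on E4, G4, B4, moving up a 3rd each time.
Continuing the starts: D5 → F5 → A5.
So cell 6 is A5 G5 E5.

A5 G5 E5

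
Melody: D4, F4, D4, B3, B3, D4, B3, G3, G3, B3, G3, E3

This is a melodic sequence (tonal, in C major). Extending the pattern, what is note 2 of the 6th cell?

C3

The unit is 4 notes. Position-2 pitches of the 3 shown cells: F4, D4, B3.
Each moves down a 3rd. Continuing: G3 → E3 → C3.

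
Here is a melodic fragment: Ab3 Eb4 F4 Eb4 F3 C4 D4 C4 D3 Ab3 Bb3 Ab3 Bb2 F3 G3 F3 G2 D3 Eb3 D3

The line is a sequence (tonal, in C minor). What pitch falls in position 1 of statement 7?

With 4-note cells, note 1 of each statement runs Ab3, F3, D3, Bb2, G2.
Extending down a 3rd: Eb2 → C2.

C2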